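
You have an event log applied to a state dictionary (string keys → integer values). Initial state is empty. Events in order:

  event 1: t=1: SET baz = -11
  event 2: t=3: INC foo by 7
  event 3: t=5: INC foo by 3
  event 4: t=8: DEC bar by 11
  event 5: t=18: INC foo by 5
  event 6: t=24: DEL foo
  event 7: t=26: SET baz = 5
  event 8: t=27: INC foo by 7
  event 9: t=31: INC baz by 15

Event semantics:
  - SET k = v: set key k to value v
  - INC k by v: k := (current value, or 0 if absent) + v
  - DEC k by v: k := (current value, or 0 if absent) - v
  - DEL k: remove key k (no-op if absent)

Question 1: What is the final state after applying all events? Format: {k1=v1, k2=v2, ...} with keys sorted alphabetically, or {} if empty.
  after event 1 (t=1: SET baz = -11): {baz=-11}
  after event 2 (t=3: INC foo by 7): {baz=-11, foo=7}
  after event 3 (t=5: INC foo by 3): {baz=-11, foo=10}
  after event 4 (t=8: DEC bar by 11): {bar=-11, baz=-11, foo=10}
  after event 5 (t=18: INC foo by 5): {bar=-11, baz=-11, foo=15}
  after event 6 (t=24: DEL foo): {bar=-11, baz=-11}
  after event 7 (t=26: SET baz = 5): {bar=-11, baz=5}
  after event 8 (t=27: INC foo by 7): {bar=-11, baz=5, foo=7}
  after event 9 (t=31: INC baz by 15): {bar=-11, baz=20, foo=7}

Answer: {bar=-11, baz=20, foo=7}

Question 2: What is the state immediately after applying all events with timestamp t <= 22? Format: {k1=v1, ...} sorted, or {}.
Answer: {bar=-11, baz=-11, foo=15}

Derivation:
Apply events with t <= 22 (5 events):
  after event 1 (t=1: SET baz = -11): {baz=-11}
  after event 2 (t=3: INC foo by 7): {baz=-11, foo=7}
  after event 3 (t=5: INC foo by 3): {baz=-11, foo=10}
  after event 4 (t=8: DEC bar by 11): {bar=-11, baz=-11, foo=10}
  after event 5 (t=18: INC foo by 5): {bar=-11, baz=-11, foo=15}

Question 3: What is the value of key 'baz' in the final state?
Answer: 20

Derivation:
Track key 'baz' through all 9 events:
  event 1 (t=1: SET baz = -11): baz (absent) -> -11
  event 2 (t=3: INC foo by 7): baz unchanged
  event 3 (t=5: INC foo by 3): baz unchanged
  event 4 (t=8: DEC bar by 11): baz unchanged
  event 5 (t=18: INC foo by 5): baz unchanged
  event 6 (t=24: DEL foo): baz unchanged
  event 7 (t=26: SET baz = 5): baz -11 -> 5
  event 8 (t=27: INC foo by 7): baz unchanged
  event 9 (t=31: INC baz by 15): baz 5 -> 20
Final: baz = 20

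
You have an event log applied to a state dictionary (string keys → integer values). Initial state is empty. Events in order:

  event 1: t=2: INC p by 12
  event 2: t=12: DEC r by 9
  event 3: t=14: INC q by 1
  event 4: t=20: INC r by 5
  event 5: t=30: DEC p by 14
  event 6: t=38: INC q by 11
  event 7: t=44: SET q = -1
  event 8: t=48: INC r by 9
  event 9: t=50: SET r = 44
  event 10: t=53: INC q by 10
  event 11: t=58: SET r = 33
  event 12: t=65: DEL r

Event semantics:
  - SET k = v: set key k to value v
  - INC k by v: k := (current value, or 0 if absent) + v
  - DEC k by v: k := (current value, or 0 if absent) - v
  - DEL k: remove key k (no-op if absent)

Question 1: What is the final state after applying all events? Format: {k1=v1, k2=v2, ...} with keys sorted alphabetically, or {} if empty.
  after event 1 (t=2: INC p by 12): {p=12}
  after event 2 (t=12: DEC r by 9): {p=12, r=-9}
  after event 3 (t=14: INC q by 1): {p=12, q=1, r=-9}
  after event 4 (t=20: INC r by 5): {p=12, q=1, r=-4}
  after event 5 (t=30: DEC p by 14): {p=-2, q=1, r=-4}
  after event 6 (t=38: INC q by 11): {p=-2, q=12, r=-4}
  after event 7 (t=44: SET q = -1): {p=-2, q=-1, r=-4}
  after event 8 (t=48: INC r by 9): {p=-2, q=-1, r=5}
  after event 9 (t=50: SET r = 44): {p=-2, q=-1, r=44}
  after event 10 (t=53: INC q by 10): {p=-2, q=9, r=44}
  after event 11 (t=58: SET r = 33): {p=-2, q=9, r=33}
  after event 12 (t=65: DEL r): {p=-2, q=9}

Answer: {p=-2, q=9}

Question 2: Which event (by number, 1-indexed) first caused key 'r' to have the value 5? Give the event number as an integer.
Answer: 8

Derivation:
Looking for first event where r becomes 5:
  event 2: r = -9
  event 3: r = -9
  event 4: r = -4
  event 5: r = -4
  event 6: r = -4
  event 7: r = -4
  event 8: r -4 -> 5  <-- first match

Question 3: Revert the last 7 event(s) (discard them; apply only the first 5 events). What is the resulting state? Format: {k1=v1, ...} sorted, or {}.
Keep first 5 events (discard last 7):
  after event 1 (t=2: INC p by 12): {p=12}
  after event 2 (t=12: DEC r by 9): {p=12, r=-9}
  after event 3 (t=14: INC q by 1): {p=12, q=1, r=-9}
  after event 4 (t=20: INC r by 5): {p=12, q=1, r=-4}
  after event 5 (t=30: DEC p by 14): {p=-2, q=1, r=-4}

Answer: {p=-2, q=1, r=-4}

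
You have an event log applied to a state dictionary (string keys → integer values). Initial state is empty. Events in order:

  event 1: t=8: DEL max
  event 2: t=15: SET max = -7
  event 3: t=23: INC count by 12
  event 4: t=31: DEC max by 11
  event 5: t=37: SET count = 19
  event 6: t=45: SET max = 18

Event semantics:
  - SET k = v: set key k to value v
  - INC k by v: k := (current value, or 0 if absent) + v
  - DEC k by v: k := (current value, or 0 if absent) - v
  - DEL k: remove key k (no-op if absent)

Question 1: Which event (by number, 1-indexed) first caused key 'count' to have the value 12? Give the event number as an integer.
Answer: 3

Derivation:
Looking for first event where count becomes 12:
  event 3: count (absent) -> 12  <-- first match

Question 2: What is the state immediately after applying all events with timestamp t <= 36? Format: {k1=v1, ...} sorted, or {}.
Answer: {count=12, max=-18}

Derivation:
Apply events with t <= 36 (4 events):
  after event 1 (t=8: DEL max): {}
  after event 2 (t=15: SET max = -7): {max=-7}
  after event 3 (t=23: INC count by 12): {count=12, max=-7}
  after event 4 (t=31: DEC max by 11): {count=12, max=-18}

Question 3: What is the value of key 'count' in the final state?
Track key 'count' through all 6 events:
  event 1 (t=8: DEL max): count unchanged
  event 2 (t=15: SET max = -7): count unchanged
  event 3 (t=23: INC count by 12): count (absent) -> 12
  event 4 (t=31: DEC max by 11): count unchanged
  event 5 (t=37: SET count = 19): count 12 -> 19
  event 6 (t=45: SET max = 18): count unchanged
Final: count = 19

Answer: 19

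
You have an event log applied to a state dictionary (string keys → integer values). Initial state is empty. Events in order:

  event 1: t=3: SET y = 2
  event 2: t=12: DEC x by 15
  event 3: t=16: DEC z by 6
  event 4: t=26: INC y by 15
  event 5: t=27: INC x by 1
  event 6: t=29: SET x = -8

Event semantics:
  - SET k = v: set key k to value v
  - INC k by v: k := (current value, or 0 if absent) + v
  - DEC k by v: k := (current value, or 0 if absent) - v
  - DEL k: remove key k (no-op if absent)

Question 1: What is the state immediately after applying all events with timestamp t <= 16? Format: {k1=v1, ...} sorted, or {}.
Answer: {x=-15, y=2, z=-6}

Derivation:
Apply events with t <= 16 (3 events):
  after event 1 (t=3: SET y = 2): {y=2}
  after event 2 (t=12: DEC x by 15): {x=-15, y=2}
  after event 3 (t=16: DEC z by 6): {x=-15, y=2, z=-6}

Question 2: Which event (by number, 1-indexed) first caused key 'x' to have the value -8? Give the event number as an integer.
Looking for first event where x becomes -8:
  event 2: x = -15
  event 3: x = -15
  event 4: x = -15
  event 5: x = -14
  event 6: x -14 -> -8  <-- first match

Answer: 6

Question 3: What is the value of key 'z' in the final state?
Answer: -6

Derivation:
Track key 'z' through all 6 events:
  event 1 (t=3: SET y = 2): z unchanged
  event 2 (t=12: DEC x by 15): z unchanged
  event 3 (t=16: DEC z by 6): z (absent) -> -6
  event 4 (t=26: INC y by 15): z unchanged
  event 5 (t=27: INC x by 1): z unchanged
  event 6 (t=29: SET x = -8): z unchanged
Final: z = -6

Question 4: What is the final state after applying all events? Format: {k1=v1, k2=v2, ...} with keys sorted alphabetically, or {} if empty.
  after event 1 (t=3: SET y = 2): {y=2}
  after event 2 (t=12: DEC x by 15): {x=-15, y=2}
  after event 3 (t=16: DEC z by 6): {x=-15, y=2, z=-6}
  after event 4 (t=26: INC y by 15): {x=-15, y=17, z=-6}
  after event 5 (t=27: INC x by 1): {x=-14, y=17, z=-6}
  after event 6 (t=29: SET x = -8): {x=-8, y=17, z=-6}

Answer: {x=-8, y=17, z=-6}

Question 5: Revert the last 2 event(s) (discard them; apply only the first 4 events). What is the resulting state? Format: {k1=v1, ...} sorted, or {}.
Keep first 4 events (discard last 2):
  after event 1 (t=3: SET y = 2): {y=2}
  after event 2 (t=12: DEC x by 15): {x=-15, y=2}
  after event 3 (t=16: DEC z by 6): {x=-15, y=2, z=-6}
  after event 4 (t=26: INC y by 15): {x=-15, y=17, z=-6}

Answer: {x=-15, y=17, z=-6}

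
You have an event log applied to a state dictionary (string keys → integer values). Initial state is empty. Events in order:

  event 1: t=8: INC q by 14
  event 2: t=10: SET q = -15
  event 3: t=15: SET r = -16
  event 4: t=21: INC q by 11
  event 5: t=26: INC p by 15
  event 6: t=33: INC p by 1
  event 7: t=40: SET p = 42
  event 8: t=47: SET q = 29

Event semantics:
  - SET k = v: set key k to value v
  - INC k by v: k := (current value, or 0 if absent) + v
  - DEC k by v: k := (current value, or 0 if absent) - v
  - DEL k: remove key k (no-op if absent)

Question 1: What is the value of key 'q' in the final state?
Answer: 29

Derivation:
Track key 'q' through all 8 events:
  event 1 (t=8: INC q by 14): q (absent) -> 14
  event 2 (t=10: SET q = -15): q 14 -> -15
  event 3 (t=15: SET r = -16): q unchanged
  event 4 (t=21: INC q by 11): q -15 -> -4
  event 5 (t=26: INC p by 15): q unchanged
  event 6 (t=33: INC p by 1): q unchanged
  event 7 (t=40: SET p = 42): q unchanged
  event 8 (t=47: SET q = 29): q -4 -> 29
Final: q = 29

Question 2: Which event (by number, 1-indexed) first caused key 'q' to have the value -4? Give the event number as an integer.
Looking for first event where q becomes -4:
  event 1: q = 14
  event 2: q = -15
  event 3: q = -15
  event 4: q -15 -> -4  <-- first match

Answer: 4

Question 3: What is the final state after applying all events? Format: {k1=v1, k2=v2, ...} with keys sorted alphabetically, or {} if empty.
  after event 1 (t=8: INC q by 14): {q=14}
  after event 2 (t=10: SET q = -15): {q=-15}
  after event 3 (t=15: SET r = -16): {q=-15, r=-16}
  after event 4 (t=21: INC q by 11): {q=-4, r=-16}
  after event 5 (t=26: INC p by 15): {p=15, q=-4, r=-16}
  after event 6 (t=33: INC p by 1): {p=16, q=-4, r=-16}
  after event 7 (t=40: SET p = 42): {p=42, q=-4, r=-16}
  after event 8 (t=47: SET q = 29): {p=42, q=29, r=-16}

Answer: {p=42, q=29, r=-16}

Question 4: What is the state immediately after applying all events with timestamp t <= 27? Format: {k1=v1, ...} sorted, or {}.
Apply events with t <= 27 (5 events):
  after event 1 (t=8: INC q by 14): {q=14}
  after event 2 (t=10: SET q = -15): {q=-15}
  after event 3 (t=15: SET r = -16): {q=-15, r=-16}
  after event 4 (t=21: INC q by 11): {q=-4, r=-16}
  after event 5 (t=26: INC p by 15): {p=15, q=-4, r=-16}

Answer: {p=15, q=-4, r=-16}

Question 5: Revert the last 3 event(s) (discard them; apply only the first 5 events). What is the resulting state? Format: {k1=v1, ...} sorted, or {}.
Answer: {p=15, q=-4, r=-16}

Derivation:
Keep first 5 events (discard last 3):
  after event 1 (t=8: INC q by 14): {q=14}
  after event 2 (t=10: SET q = -15): {q=-15}
  after event 3 (t=15: SET r = -16): {q=-15, r=-16}
  after event 4 (t=21: INC q by 11): {q=-4, r=-16}
  after event 5 (t=26: INC p by 15): {p=15, q=-4, r=-16}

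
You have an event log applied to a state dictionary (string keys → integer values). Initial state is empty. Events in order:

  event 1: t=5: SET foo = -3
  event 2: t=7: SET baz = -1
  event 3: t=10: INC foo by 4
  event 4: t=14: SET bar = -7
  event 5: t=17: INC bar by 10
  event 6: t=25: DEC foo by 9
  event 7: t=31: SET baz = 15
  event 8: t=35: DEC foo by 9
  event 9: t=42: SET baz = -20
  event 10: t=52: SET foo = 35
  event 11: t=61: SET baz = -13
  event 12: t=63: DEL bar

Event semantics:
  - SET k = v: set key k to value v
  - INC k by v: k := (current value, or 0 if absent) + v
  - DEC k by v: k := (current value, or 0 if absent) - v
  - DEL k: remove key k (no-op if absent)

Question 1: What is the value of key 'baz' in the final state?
Answer: -13

Derivation:
Track key 'baz' through all 12 events:
  event 1 (t=5: SET foo = -3): baz unchanged
  event 2 (t=7: SET baz = -1): baz (absent) -> -1
  event 3 (t=10: INC foo by 4): baz unchanged
  event 4 (t=14: SET bar = -7): baz unchanged
  event 5 (t=17: INC bar by 10): baz unchanged
  event 6 (t=25: DEC foo by 9): baz unchanged
  event 7 (t=31: SET baz = 15): baz -1 -> 15
  event 8 (t=35: DEC foo by 9): baz unchanged
  event 9 (t=42: SET baz = -20): baz 15 -> -20
  event 10 (t=52: SET foo = 35): baz unchanged
  event 11 (t=61: SET baz = -13): baz -20 -> -13
  event 12 (t=63: DEL bar): baz unchanged
Final: baz = -13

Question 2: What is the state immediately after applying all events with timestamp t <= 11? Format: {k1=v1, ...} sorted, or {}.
Apply events with t <= 11 (3 events):
  after event 1 (t=5: SET foo = -3): {foo=-3}
  after event 2 (t=7: SET baz = -1): {baz=-1, foo=-3}
  after event 3 (t=10: INC foo by 4): {baz=-1, foo=1}

Answer: {baz=-1, foo=1}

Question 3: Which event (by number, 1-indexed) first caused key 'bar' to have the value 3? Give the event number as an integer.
Answer: 5

Derivation:
Looking for first event where bar becomes 3:
  event 4: bar = -7
  event 5: bar -7 -> 3  <-- first match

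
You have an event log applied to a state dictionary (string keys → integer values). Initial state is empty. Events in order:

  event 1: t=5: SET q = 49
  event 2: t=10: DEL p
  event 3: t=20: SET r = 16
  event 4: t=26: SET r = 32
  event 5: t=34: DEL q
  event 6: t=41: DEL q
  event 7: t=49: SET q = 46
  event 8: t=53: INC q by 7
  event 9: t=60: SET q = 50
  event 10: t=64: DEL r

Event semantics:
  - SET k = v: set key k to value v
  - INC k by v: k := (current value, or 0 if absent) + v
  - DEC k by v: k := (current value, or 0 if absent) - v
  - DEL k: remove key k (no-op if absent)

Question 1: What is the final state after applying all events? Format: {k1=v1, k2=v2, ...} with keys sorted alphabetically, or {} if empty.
  after event 1 (t=5: SET q = 49): {q=49}
  after event 2 (t=10: DEL p): {q=49}
  after event 3 (t=20: SET r = 16): {q=49, r=16}
  after event 4 (t=26: SET r = 32): {q=49, r=32}
  after event 5 (t=34: DEL q): {r=32}
  after event 6 (t=41: DEL q): {r=32}
  after event 7 (t=49: SET q = 46): {q=46, r=32}
  after event 8 (t=53: INC q by 7): {q=53, r=32}
  after event 9 (t=60: SET q = 50): {q=50, r=32}
  after event 10 (t=64: DEL r): {q=50}

Answer: {q=50}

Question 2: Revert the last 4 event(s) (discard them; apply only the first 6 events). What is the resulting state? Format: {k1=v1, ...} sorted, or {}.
Keep first 6 events (discard last 4):
  after event 1 (t=5: SET q = 49): {q=49}
  after event 2 (t=10: DEL p): {q=49}
  after event 3 (t=20: SET r = 16): {q=49, r=16}
  after event 4 (t=26: SET r = 32): {q=49, r=32}
  after event 5 (t=34: DEL q): {r=32}
  after event 6 (t=41: DEL q): {r=32}

Answer: {r=32}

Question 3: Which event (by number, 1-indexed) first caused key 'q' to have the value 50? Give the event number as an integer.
Looking for first event where q becomes 50:
  event 1: q = 49
  event 2: q = 49
  event 3: q = 49
  event 4: q = 49
  event 5: q = (absent)
  event 7: q = 46
  event 8: q = 53
  event 9: q 53 -> 50  <-- first match

Answer: 9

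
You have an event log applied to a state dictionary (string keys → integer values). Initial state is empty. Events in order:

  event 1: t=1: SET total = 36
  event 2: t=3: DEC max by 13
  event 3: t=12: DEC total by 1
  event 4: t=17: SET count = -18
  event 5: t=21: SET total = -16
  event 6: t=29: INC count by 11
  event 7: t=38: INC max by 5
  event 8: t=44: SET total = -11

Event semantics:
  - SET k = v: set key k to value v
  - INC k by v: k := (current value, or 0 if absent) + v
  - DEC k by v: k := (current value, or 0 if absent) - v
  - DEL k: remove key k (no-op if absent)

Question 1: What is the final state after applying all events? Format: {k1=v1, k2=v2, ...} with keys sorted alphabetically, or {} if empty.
Answer: {count=-7, max=-8, total=-11}

Derivation:
  after event 1 (t=1: SET total = 36): {total=36}
  after event 2 (t=3: DEC max by 13): {max=-13, total=36}
  after event 3 (t=12: DEC total by 1): {max=-13, total=35}
  after event 4 (t=17: SET count = -18): {count=-18, max=-13, total=35}
  after event 5 (t=21: SET total = -16): {count=-18, max=-13, total=-16}
  after event 6 (t=29: INC count by 11): {count=-7, max=-13, total=-16}
  after event 7 (t=38: INC max by 5): {count=-7, max=-8, total=-16}
  after event 8 (t=44: SET total = -11): {count=-7, max=-8, total=-11}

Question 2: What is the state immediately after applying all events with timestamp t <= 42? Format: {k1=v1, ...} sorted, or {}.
Apply events with t <= 42 (7 events):
  after event 1 (t=1: SET total = 36): {total=36}
  after event 2 (t=3: DEC max by 13): {max=-13, total=36}
  after event 3 (t=12: DEC total by 1): {max=-13, total=35}
  after event 4 (t=17: SET count = -18): {count=-18, max=-13, total=35}
  after event 5 (t=21: SET total = -16): {count=-18, max=-13, total=-16}
  after event 6 (t=29: INC count by 11): {count=-7, max=-13, total=-16}
  after event 7 (t=38: INC max by 5): {count=-7, max=-8, total=-16}

Answer: {count=-7, max=-8, total=-16}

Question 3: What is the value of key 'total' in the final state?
Track key 'total' through all 8 events:
  event 1 (t=1: SET total = 36): total (absent) -> 36
  event 2 (t=3: DEC max by 13): total unchanged
  event 3 (t=12: DEC total by 1): total 36 -> 35
  event 4 (t=17: SET count = -18): total unchanged
  event 5 (t=21: SET total = -16): total 35 -> -16
  event 6 (t=29: INC count by 11): total unchanged
  event 7 (t=38: INC max by 5): total unchanged
  event 8 (t=44: SET total = -11): total -16 -> -11
Final: total = -11

Answer: -11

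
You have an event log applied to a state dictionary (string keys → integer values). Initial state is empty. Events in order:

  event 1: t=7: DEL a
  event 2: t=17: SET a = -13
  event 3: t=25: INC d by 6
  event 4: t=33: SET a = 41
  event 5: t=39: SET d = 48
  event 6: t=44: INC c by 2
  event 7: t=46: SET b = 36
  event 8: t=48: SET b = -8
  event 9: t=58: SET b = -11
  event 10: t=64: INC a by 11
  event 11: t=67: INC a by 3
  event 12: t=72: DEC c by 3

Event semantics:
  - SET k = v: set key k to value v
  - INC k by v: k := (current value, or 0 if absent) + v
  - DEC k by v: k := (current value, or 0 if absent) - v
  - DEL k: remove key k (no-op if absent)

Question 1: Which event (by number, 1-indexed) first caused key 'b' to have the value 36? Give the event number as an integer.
Answer: 7

Derivation:
Looking for first event where b becomes 36:
  event 7: b (absent) -> 36  <-- first match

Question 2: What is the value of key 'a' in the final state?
Track key 'a' through all 12 events:
  event 1 (t=7: DEL a): a (absent) -> (absent)
  event 2 (t=17: SET a = -13): a (absent) -> -13
  event 3 (t=25: INC d by 6): a unchanged
  event 4 (t=33: SET a = 41): a -13 -> 41
  event 5 (t=39: SET d = 48): a unchanged
  event 6 (t=44: INC c by 2): a unchanged
  event 7 (t=46: SET b = 36): a unchanged
  event 8 (t=48: SET b = -8): a unchanged
  event 9 (t=58: SET b = -11): a unchanged
  event 10 (t=64: INC a by 11): a 41 -> 52
  event 11 (t=67: INC a by 3): a 52 -> 55
  event 12 (t=72: DEC c by 3): a unchanged
Final: a = 55

Answer: 55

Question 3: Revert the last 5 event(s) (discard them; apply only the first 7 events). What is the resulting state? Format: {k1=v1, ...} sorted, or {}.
Answer: {a=41, b=36, c=2, d=48}

Derivation:
Keep first 7 events (discard last 5):
  after event 1 (t=7: DEL a): {}
  after event 2 (t=17: SET a = -13): {a=-13}
  after event 3 (t=25: INC d by 6): {a=-13, d=6}
  after event 4 (t=33: SET a = 41): {a=41, d=6}
  after event 5 (t=39: SET d = 48): {a=41, d=48}
  after event 6 (t=44: INC c by 2): {a=41, c=2, d=48}
  after event 7 (t=46: SET b = 36): {a=41, b=36, c=2, d=48}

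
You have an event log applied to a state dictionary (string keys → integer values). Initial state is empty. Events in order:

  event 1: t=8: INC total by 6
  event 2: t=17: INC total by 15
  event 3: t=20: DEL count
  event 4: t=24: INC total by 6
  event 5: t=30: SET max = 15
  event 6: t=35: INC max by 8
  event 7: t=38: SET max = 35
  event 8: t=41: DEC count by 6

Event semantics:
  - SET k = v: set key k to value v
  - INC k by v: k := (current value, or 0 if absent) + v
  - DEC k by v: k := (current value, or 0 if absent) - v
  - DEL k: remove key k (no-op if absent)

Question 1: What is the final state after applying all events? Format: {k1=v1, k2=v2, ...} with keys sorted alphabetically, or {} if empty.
Answer: {count=-6, max=35, total=27}

Derivation:
  after event 1 (t=8: INC total by 6): {total=6}
  after event 2 (t=17: INC total by 15): {total=21}
  after event 3 (t=20: DEL count): {total=21}
  after event 4 (t=24: INC total by 6): {total=27}
  after event 5 (t=30: SET max = 15): {max=15, total=27}
  after event 6 (t=35: INC max by 8): {max=23, total=27}
  after event 7 (t=38: SET max = 35): {max=35, total=27}
  after event 8 (t=41: DEC count by 6): {count=-6, max=35, total=27}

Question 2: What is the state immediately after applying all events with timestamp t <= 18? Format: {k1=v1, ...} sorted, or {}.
Answer: {total=21}

Derivation:
Apply events with t <= 18 (2 events):
  after event 1 (t=8: INC total by 6): {total=6}
  after event 2 (t=17: INC total by 15): {total=21}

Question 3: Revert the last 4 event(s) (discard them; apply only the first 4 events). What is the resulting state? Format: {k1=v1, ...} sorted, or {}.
Answer: {total=27}

Derivation:
Keep first 4 events (discard last 4):
  after event 1 (t=8: INC total by 6): {total=6}
  after event 2 (t=17: INC total by 15): {total=21}
  after event 3 (t=20: DEL count): {total=21}
  after event 4 (t=24: INC total by 6): {total=27}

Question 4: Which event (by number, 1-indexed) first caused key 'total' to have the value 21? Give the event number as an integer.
Looking for first event where total becomes 21:
  event 1: total = 6
  event 2: total 6 -> 21  <-- first match

Answer: 2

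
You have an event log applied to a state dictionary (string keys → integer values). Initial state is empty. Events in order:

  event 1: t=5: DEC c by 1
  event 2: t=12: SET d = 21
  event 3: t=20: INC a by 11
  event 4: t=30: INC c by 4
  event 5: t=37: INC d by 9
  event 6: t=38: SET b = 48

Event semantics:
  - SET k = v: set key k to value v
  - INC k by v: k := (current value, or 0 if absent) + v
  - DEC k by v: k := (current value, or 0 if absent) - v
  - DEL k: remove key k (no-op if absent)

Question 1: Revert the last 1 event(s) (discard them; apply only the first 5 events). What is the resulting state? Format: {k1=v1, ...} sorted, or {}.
Answer: {a=11, c=3, d=30}

Derivation:
Keep first 5 events (discard last 1):
  after event 1 (t=5: DEC c by 1): {c=-1}
  after event 2 (t=12: SET d = 21): {c=-1, d=21}
  after event 3 (t=20: INC a by 11): {a=11, c=-1, d=21}
  after event 4 (t=30: INC c by 4): {a=11, c=3, d=21}
  after event 5 (t=37: INC d by 9): {a=11, c=3, d=30}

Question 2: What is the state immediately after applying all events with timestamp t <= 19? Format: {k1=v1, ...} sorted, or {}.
Answer: {c=-1, d=21}

Derivation:
Apply events with t <= 19 (2 events):
  after event 1 (t=5: DEC c by 1): {c=-1}
  after event 2 (t=12: SET d = 21): {c=-1, d=21}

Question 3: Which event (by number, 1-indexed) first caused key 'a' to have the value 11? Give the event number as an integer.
Looking for first event where a becomes 11:
  event 3: a (absent) -> 11  <-- first match

Answer: 3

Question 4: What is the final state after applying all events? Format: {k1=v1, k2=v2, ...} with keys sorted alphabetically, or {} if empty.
  after event 1 (t=5: DEC c by 1): {c=-1}
  after event 2 (t=12: SET d = 21): {c=-1, d=21}
  after event 3 (t=20: INC a by 11): {a=11, c=-1, d=21}
  after event 4 (t=30: INC c by 4): {a=11, c=3, d=21}
  after event 5 (t=37: INC d by 9): {a=11, c=3, d=30}
  after event 6 (t=38: SET b = 48): {a=11, b=48, c=3, d=30}

Answer: {a=11, b=48, c=3, d=30}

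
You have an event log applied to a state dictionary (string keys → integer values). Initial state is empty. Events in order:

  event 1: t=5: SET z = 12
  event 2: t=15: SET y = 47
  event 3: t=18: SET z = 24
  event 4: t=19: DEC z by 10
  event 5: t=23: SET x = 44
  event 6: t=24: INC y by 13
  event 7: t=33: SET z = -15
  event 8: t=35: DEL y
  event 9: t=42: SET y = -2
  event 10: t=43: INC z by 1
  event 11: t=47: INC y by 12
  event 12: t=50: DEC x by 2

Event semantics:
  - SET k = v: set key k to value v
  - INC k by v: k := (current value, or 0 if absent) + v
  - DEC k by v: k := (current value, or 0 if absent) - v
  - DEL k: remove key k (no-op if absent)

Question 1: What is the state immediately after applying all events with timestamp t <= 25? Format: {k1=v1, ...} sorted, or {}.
Apply events with t <= 25 (6 events):
  after event 1 (t=5: SET z = 12): {z=12}
  after event 2 (t=15: SET y = 47): {y=47, z=12}
  after event 3 (t=18: SET z = 24): {y=47, z=24}
  after event 4 (t=19: DEC z by 10): {y=47, z=14}
  after event 5 (t=23: SET x = 44): {x=44, y=47, z=14}
  after event 6 (t=24: INC y by 13): {x=44, y=60, z=14}

Answer: {x=44, y=60, z=14}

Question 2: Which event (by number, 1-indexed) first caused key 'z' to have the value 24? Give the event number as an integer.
Looking for first event where z becomes 24:
  event 1: z = 12
  event 2: z = 12
  event 3: z 12 -> 24  <-- first match

Answer: 3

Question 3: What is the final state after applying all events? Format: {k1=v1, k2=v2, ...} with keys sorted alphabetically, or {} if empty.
  after event 1 (t=5: SET z = 12): {z=12}
  after event 2 (t=15: SET y = 47): {y=47, z=12}
  after event 3 (t=18: SET z = 24): {y=47, z=24}
  after event 4 (t=19: DEC z by 10): {y=47, z=14}
  after event 5 (t=23: SET x = 44): {x=44, y=47, z=14}
  after event 6 (t=24: INC y by 13): {x=44, y=60, z=14}
  after event 7 (t=33: SET z = -15): {x=44, y=60, z=-15}
  after event 8 (t=35: DEL y): {x=44, z=-15}
  after event 9 (t=42: SET y = -2): {x=44, y=-2, z=-15}
  after event 10 (t=43: INC z by 1): {x=44, y=-2, z=-14}
  after event 11 (t=47: INC y by 12): {x=44, y=10, z=-14}
  after event 12 (t=50: DEC x by 2): {x=42, y=10, z=-14}

Answer: {x=42, y=10, z=-14}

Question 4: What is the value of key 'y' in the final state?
Track key 'y' through all 12 events:
  event 1 (t=5: SET z = 12): y unchanged
  event 2 (t=15: SET y = 47): y (absent) -> 47
  event 3 (t=18: SET z = 24): y unchanged
  event 4 (t=19: DEC z by 10): y unchanged
  event 5 (t=23: SET x = 44): y unchanged
  event 6 (t=24: INC y by 13): y 47 -> 60
  event 7 (t=33: SET z = -15): y unchanged
  event 8 (t=35: DEL y): y 60 -> (absent)
  event 9 (t=42: SET y = -2): y (absent) -> -2
  event 10 (t=43: INC z by 1): y unchanged
  event 11 (t=47: INC y by 12): y -2 -> 10
  event 12 (t=50: DEC x by 2): y unchanged
Final: y = 10

Answer: 10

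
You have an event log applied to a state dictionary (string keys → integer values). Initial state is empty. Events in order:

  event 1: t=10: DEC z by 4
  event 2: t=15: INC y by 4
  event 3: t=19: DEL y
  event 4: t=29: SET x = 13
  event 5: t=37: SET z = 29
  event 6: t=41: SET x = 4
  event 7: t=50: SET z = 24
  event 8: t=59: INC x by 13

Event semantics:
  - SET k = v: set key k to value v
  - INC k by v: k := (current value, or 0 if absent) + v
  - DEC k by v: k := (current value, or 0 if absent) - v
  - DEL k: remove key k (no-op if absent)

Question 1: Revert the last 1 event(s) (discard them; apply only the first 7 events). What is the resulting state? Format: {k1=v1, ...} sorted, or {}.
Keep first 7 events (discard last 1):
  after event 1 (t=10: DEC z by 4): {z=-4}
  after event 2 (t=15: INC y by 4): {y=4, z=-4}
  after event 3 (t=19: DEL y): {z=-4}
  after event 4 (t=29: SET x = 13): {x=13, z=-4}
  after event 5 (t=37: SET z = 29): {x=13, z=29}
  after event 6 (t=41: SET x = 4): {x=4, z=29}
  after event 7 (t=50: SET z = 24): {x=4, z=24}

Answer: {x=4, z=24}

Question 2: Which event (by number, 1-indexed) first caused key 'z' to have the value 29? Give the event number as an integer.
Looking for first event where z becomes 29:
  event 1: z = -4
  event 2: z = -4
  event 3: z = -4
  event 4: z = -4
  event 5: z -4 -> 29  <-- first match

Answer: 5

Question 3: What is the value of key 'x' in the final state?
Answer: 17

Derivation:
Track key 'x' through all 8 events:
  event 1 (t=10: DEC z by 4): x unchanged
  event 2 (t=15: INC y by 4): x unchanged
  event 3 (t=19: DEL y): x unchanged
  event 4 (t=29: SET x = 13): x (absent) -> 13
  event 5 (t=37: SET z = 29): x unchanged
  event 6 (t=41: SET x = 4): x 13 -> 4
  event 7 (t=50: SET z = 24): x unchanged
  event 8 (t=59: INC x by 13): x 4 -> 17
Final: x = 17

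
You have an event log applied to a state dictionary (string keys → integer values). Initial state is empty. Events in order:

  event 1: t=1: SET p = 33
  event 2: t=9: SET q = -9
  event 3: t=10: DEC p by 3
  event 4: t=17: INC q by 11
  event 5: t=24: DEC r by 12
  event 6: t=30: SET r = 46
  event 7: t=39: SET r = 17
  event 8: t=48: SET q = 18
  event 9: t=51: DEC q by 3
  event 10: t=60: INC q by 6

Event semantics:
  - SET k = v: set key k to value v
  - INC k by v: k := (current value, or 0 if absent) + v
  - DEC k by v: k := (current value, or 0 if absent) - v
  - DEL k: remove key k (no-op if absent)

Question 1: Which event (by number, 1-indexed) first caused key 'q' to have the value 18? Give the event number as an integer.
Looking for first event where q becomes 18:
  event 2: q = -9
  event 3: q = -9
  event 4: q = 2
  event 5: q = 2
  event 6: q = 2
  event 7: q = 2
  event 8: q 2 -> 18  <-- first match

Answer: 8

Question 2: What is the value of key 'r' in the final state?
Answer: 17

Derivation:
Track key 'r' through all 10 events:
  event 1 (t=1: SET p = 33): r unchanged
  event 2 (t=9: SET q = -9): r unchanged
  event 3 (t=10: DEC p by 3): r unchanged
  event 4 (t=17: INC q by 11): r unchanged
  event 5 (t=24: DEC r by 12): r (absent) -> -12
  event 6 (t=30: SET r = 46): r -12 -> 46
  event 7 (t=39: SET r = 17): r 46 -> 17
  event 8 (t=48: SET q = 18): r unchanged
  event 9 (t=51: DEC q by 3): r unchanged
  event 10 (t=60: INC q by 6): r unchanged
Final: r = 17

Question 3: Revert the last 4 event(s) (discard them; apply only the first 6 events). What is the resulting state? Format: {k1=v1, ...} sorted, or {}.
Keep first 6 events (discard last 4):
  after event 1 (t=1: SET p = 33): {p=33}
  after event 2 (t=9: SET q = -9): {p=33, q=-9}
  after event 3 (t=10: DEC p by 3): {p=30, q=-9}
  after event 4 (t=17: INC q by 11): {p=30, q=2}
  after event 5 (t=24: DEC r by 12): {p=30, q=2, r=-12}
  after event 6 (t=30: SET r = 46): {p=30, q=2, r=46}

Answer: {p=30, q=2, r=46}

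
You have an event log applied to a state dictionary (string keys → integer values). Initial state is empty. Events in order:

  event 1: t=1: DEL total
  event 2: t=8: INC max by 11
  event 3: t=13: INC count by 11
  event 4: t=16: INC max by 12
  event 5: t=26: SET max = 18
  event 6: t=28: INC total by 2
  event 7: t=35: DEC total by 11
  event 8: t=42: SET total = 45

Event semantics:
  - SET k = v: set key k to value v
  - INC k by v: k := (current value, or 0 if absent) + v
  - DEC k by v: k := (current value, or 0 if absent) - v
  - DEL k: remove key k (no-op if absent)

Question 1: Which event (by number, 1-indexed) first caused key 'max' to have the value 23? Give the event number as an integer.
Looking for first event where max becomes 23:
  event 2: max = 11
  event 3: max = 11
  event 4: max 11 -> 23  <-- first match

Answer: 4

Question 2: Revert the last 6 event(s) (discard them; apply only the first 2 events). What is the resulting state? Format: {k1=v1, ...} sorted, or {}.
Keep first 2 events (discard last 6):
  after event 1 (t=1: DEL total): {}
  after event 2 (t=8: INC max by 11): {max=11}

Answer: {max=11}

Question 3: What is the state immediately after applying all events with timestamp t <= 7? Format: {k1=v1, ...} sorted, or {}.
Answer: {}

Derivation:
Apply events with t <= 7 (1 events):
  after event 1 (t=1: DEL total): {}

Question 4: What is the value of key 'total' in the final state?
Answer: 45

Derivation:
Track key 'total' through all 8 events:
  event 1 (t=1: DEL total): total (absent) -> (absent)
  event 2 (t=8: INC max by 11): total unchanged
  event 3 (t=13: INC count by 11): total unchanged
  event 4 (t=16: INC max by 12): total unchanged
  event 5 (t=26: SET max = 18): total unchanged
  event 6 (t=28: INC total by 2): total (absent) -> 2
  event 7 (t=35: DEC total by 11): total 2 -> -9
  event 8 (t=42: SET total = 45): total -9 -> 45
Final: total = 45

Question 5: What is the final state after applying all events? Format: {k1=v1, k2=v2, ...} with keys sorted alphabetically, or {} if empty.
Answer: {count=11, max=18, total=45}

Derivation:
  after event 1 (t=1: DEL total): {}
  after event 2 (t=8: INC max by 11): {max=11}
  after event 3 (t=13: INC count by 11): {count=11, max=11}
  after event 4 (t=16: INC max by 12): {count=11, max=23}
  after event 5 (t=26: SET max = 18): {count=11, max=18}
  after event 6 (t=28: INC total by 2): {count=11, max=18, total=2}
  after event 7 (t=35: DEC total by 11): {count=11, max=18, total=-9}
  after event 8 (t=42: SET total = 45): {count=11, max=18, total=45}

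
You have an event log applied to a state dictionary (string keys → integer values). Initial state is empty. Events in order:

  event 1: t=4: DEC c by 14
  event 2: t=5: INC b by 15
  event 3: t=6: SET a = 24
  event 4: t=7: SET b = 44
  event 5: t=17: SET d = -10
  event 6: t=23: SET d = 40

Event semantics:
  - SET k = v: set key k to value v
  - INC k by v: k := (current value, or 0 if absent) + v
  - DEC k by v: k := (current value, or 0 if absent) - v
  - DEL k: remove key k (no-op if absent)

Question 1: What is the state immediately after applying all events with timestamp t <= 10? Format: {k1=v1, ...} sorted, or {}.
Apply events with t <= 10 (4 events):
  after event 1 (t=4: DEC c by 14): {c=-14}
  after event 2 (t=5: INC b by 15): {b=15, c=-14}
  after event 3 (t=6: SET a = 24): {a=24, b=15, c=-14}
  after event 4 (t=7: SET b = 44): {a=24, b=44, c=-14}

Answer: {a=24, b=44, c=-14}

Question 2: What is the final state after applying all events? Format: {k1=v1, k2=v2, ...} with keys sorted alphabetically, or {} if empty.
Answer: {a=24, b=44, c=-14, d=40}

Derivation:
  after event 1 (t=4: DEC c by 14): {c=-14}
  after event 2 (t=5: INC b by 15): {b=15, c=-14}
  after event 3 (t=6: SET a = 24): {a=24, b=15, c=-14}
  after event 4 (t=7: SET b = 44): {a=24, b=44, c=-14}
  after event 5 (t=17: SET d = -10): {a=24, b=44, c=-14, d=-10}
  after event 6 (t=23: SET d = 40): {a=24, b=44, c=-14, d=40}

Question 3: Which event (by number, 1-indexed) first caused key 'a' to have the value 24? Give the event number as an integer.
Looking for first event where a becomes 24:
  event 3: a (absent) -> 24  <-- first match

Answer: 3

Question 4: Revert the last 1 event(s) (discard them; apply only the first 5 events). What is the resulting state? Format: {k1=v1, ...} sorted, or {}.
Keep first 5 events (discard last 1):
  after event 1 (t=4: DEC c by 14): {c=-14}
  after event 2 (t=5: INC b by 15): {b=15, c=-14}
  after event 3 (t=6: SET a = 24): {a=24, b=15, c=-14}
  after event 4 (t=7: SET b = 44): {a=24, b=44, c=-14}
  after event 5 (t=17: SET d = -10): {a=24, b=44, c=-14, d=-10}

Answer: {a=24, b=44, c=-14, d=-10}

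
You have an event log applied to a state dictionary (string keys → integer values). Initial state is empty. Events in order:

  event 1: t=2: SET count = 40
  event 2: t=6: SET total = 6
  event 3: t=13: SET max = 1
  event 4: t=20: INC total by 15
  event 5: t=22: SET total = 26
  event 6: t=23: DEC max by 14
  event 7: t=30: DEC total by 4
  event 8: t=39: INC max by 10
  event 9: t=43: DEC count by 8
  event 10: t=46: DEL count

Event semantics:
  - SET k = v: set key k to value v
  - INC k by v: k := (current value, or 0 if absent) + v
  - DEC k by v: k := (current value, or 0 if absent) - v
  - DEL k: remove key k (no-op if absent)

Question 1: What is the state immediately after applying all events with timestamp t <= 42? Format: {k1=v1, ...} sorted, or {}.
Apply events with t <= 42 (8 events):
  after event 1 (t=2: SET count = 40): {count=40}
  after event 2 (t=6: SET total = 6): {count=40, total=6}
  after event 3 (t=13: SET max = 1): {count=40, max=1, total=6}
  after event 4 (t=20: INC total by 15): {count=40, max=1, total=21}
  after event 5 (t=22: SET total = 26): {count=40, max=1, total=26}
  after event 6 (t=23: DEC max by 14): {count=40, max=-13, total=26}
  after event 7 (t=30: DEC total by 4): {count=40, max=-13, total=22}
  after event 8 (t=39: INC max by 10): {count=40, max=-3, total=22}

Answer: {count=40, max=-3, total=22}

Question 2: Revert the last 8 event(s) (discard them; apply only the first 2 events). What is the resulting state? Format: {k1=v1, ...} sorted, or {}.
Answer: {count=40, total=6}

Derivation:
Keep first 2 events (discard last 8):
  after event 1 (t=2: SET count = 40): {count=40}
  after event 2 (t=6: SET total = 6): {count=40, total=6}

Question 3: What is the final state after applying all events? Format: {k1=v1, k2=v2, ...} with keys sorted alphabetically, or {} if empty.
  after event 1 (t=2: SET count = 40): {count=40}
  after event 2 (t=6: SET total = 6): {count=40, total=6}
  after event 3 (t=13: SET max = 1): {count=40, max=1, total=6}
  after event 4 (t=20: INC total by 15): {count=40, max=1, total=21}
  after event 5 (t=22: SET total = 26): {count=40, max=1, total=26}
  after event 6 (t=23: DEC max by 14): {count=40, max=-13, total=26}
  after event 7 (t=30: DEC total by 4): {count=40, max=-13, total=22}
  after event 8 (t=39: INC max by 10): {count=40, max=-3, total=22}
  after event 9 (t=43: DEC count by 8): {count=32, max=-3, total=22}
  after event 10 (t=46: DEL count): {max=-3, total=22}

Answer: {max=-3, total=22}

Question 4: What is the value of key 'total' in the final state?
Track key 'total' through all 10 events:
  event 1 (t=2: SET count = 40): total unchanged
  event 2 (t=6: SET total = 6): total (absent) -> 6
  event 3 (t=13: SET max = 1): total unchanged
  event 4 (t=20: INC total by 15): total 6 -> 21
  event 5 (t=22: SET total = 26): total 21 -> 26
  event 6 (t=23: DEC max by 14): total unchanged
  event 7 (t=30: DEC total by 4): total 26 -> 22
  event 8 (t=39: INC max by 10): total unchanged
  event 9 (t=43: DEC count by 8): total unchanged
  event 10 (t=46: DEL count): total unchanged
Final: total = 22

Answer: 22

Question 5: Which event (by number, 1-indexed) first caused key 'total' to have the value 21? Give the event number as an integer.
Answer: 4

Derivation:
Looking for first event where total becomes 21:
  event 2: total = 6
  event 3: total = 6
  event 4: total 6 -> 21  <-- first match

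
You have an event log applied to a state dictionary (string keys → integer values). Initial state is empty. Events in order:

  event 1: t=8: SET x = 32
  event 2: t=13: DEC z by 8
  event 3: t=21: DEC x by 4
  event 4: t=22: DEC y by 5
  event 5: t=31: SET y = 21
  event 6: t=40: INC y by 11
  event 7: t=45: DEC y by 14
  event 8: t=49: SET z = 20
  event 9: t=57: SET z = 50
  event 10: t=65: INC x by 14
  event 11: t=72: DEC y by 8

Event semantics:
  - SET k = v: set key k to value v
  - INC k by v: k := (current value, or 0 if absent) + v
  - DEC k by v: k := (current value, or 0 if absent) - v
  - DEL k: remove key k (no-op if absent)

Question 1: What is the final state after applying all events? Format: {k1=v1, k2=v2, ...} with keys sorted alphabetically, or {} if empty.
  after event 1 (t=8: SET x = 32): {x=32}
  after event 2 (t=13: DEC z by 8): {x=32, z=-8}
  after event 3 (t=21: DEC x by 4): {x=28, z=-8}
  after event 4 (t=22: DEC y by 5): {x=28, y=-5, z=-8}
  after event 5 (t=31: SET y = 21): {x=28, y=21, z=-8}
  after event 6 (t=40: INC y by 11): {x=28, y=32, z=-8}
  after event 7 (t=45: DEC y by 14): {x=28, y=18, z=-8}
  after event 8 (t=49: SET z = 20): {x=28, y=18, z=20}
  after event 9 (t=57: SET z = 50): {x=28, y=18, z=50}
  after event 10 (t=65: INC x by 14): {x=42, y=18, z=50}
  after event 11 (t=72: DEC y by 8): {x=42, y=10, z=50}

Answer: {x=42, y=10, z=50}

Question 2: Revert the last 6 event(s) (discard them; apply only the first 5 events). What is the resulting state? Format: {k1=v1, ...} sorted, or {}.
Answer: {x=28, y=21, z=-8}

Derivation:
Keep first 5 events (discard last 6):
  after event 1 (t=8: SET x = 32): {x=32}
  after event 2 (t=13: DEC z by 8): {x=32, z=-8}
  after event 3 (t=21: DEC x by 4): {x=28, z=-8}
  after event 4 (t=22: DEC y by 5): {x=28, y=-5, z=-8}
  after event 5 (t=31: SET y = 21): {x=28, y=21, z=-8}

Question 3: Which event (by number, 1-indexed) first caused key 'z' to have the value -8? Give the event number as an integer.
Answer: 2

Derivation:
Looking for first event where z becomes -8:
  event 2: z (absent) -> -8  <-- first match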